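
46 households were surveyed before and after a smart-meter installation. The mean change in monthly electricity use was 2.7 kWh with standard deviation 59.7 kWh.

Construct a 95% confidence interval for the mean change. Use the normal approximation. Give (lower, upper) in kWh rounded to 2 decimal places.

(-14.55, 19.95)

This is a matched-pairs design, so SE = s_d/√n = 59.7/√46 = 8.8023.
Margin = 1.960 × 8.8023 = 17.2525; the interval is 2.7 ± 17.2525 = (-14.55, 19.95).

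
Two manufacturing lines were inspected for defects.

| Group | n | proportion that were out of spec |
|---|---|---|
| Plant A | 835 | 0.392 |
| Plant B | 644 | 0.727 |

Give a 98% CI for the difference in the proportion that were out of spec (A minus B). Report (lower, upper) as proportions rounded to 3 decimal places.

(-0.392, -0.278)

Each SE is √(p̂(1−p̂)/n): √(0.3920·0.6080/835) = 0.01689 and √(0.7270·0.2730/644) = 0.01756.
SE(p̂₁ − p̂₂) = √(SE₁² + SE₂²) = √(0.0002852721 + 0.0003083536) = 0.02436, since the two samples are independent.
At 98% confidence z* = 2.326; margin = 2.326 × 0.02436 = 0.05666.
The difference is 0.3920 − 0.7270 = -0.3350, so the interval is -0.3350 ± 0.05666 = (-0.392, -0.278).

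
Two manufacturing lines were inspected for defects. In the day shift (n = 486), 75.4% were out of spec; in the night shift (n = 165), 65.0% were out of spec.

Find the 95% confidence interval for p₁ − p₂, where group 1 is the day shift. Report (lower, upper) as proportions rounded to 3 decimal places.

(0.022, 0.186)

Each SE is √(p̂(1−p̂)/n): √(0.7540·0.2460/486) = 0.01954 and √(0.6500·0.3500/165) = 0.03713.
SE(p̂₁ − p̂₂) = √(SE₁² + SE₂²) = √(0.0003818116 + 0.0013786369) = 0.04196, since the two samples are independent.
At 95% confidence z* = 1.960; margin = 1.960 × 0.04196 = 0.08224.
The difference is 0.7540 − 0.6500 = 0.1040, so the interval is 0.1040 ± 0.08224 = (0.022, 0.186).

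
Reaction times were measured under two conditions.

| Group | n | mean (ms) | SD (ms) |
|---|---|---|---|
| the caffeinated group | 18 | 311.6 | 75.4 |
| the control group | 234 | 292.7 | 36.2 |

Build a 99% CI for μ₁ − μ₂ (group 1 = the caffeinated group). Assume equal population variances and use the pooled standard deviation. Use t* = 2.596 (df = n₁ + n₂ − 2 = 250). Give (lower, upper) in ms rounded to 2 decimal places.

(-6.56, 44.36)

Pooled variance s_p² = [17·75.4² + 233·36.2²] / (18+234−2) = 1607.9210, so s_p = 40.0989.
SE_diff = s_p·√(1/n₁ + 1/n₂) = 40.0989·√(1/18 + 1/234) = 9.8082.
t* = 2.596; margin = 2.596 × 9.8082 = 25.4621.
Difference = 311.6 − 292.7 = 18.9000.
18.9000 ± 25.4621 → (-6.56, 44.36).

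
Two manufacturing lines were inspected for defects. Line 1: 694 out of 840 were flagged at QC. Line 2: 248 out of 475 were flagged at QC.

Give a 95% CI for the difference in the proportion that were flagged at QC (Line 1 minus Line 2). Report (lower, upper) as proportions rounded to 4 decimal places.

p̂₁ = 694/840 = 0.8262 and p̂₂ = 248/475 = 0.5221.
SE₁ = √(p̂₁(1−p̂₁)/n₁) = √(0.8262·0.1738/840) = 0.01307; SE₂ = √(0.5221·0.4779/475) = 0.02292.
Independent samples: SE of the difference = √(SE₁² + SE₂²) = √(0.0001708249 + 0.0005253264) = 0.02638.
z* for 95% confidence is 1.960, so the margin of error is 1.960 × 0.02638 = 0.05170.
Point estimate p̂₁ − p̂₂ = 0.8262 − 0.5221 = 0.3041.
0.3041 ± 0.05170 → (0.2524, 0.3558).

(0.2524, 0.3558)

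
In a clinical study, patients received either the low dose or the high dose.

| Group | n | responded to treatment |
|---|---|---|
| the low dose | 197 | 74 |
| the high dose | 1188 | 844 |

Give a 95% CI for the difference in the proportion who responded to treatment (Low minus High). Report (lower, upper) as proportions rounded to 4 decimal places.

(-0.4072, -0.2624)

p̂₁ = 74/197 = 0.3756 and p̂₂ = 844/1188 = 0.7104.
SE₁ = √(p̂₁(1−p̂₁)/n₁) = √(0.3756·0.6244/197) = 0.03450; SE₂ = √(0.7104·0.2896/1188) = 0.01316.
Independent samples: SE of the difference = √(SE₁² + SE₂²) = √(0.00119025 + 0.0001731856) = 0.03692.
z* for 95% confidence is 1.960, so the margin of error is 1.960 × 0.03692 = 0.07236.
Point estimate p̂₁ − p̂₂ = 0.3756 − 0.7104 = -0.3348.
-0.3348 ± 0.07236 → (-0.4072, -0.2624).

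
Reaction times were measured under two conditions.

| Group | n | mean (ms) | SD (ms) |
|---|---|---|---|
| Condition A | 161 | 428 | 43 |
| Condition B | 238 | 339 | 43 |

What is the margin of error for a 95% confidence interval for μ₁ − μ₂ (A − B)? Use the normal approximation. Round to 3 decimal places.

Standard errors of each mean: 43/√161 = 3.3889 and 43/√238 = 2.7873.
SE(x̄₁ − x̄₂) = √(3.3889² + 2.7873²) = 4.3879 for independent samples with unequal variances.
With z* = 1.960, the margin is 1.960 × 4.3879 = 8.6003.

8.600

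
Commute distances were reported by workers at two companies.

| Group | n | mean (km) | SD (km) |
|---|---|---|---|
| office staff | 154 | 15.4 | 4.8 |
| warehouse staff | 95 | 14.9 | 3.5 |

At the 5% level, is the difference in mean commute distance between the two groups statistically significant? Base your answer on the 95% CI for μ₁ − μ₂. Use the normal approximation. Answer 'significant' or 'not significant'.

not significant

Standard errors of each mean: 4.8/√154 = 0.3868 and 3.5/√95 = 0.3591.
SE(x̄₁ − x̄₂) = √(0.3868² + 0.3591²) = 0.5278 for independent samples with unequal variances.
With z* = 1.960, the margin is 1.960 × 0.5278 = 1.0345.
x̄₁ − x̄₂ = 15.4 − 14.9 = 0.5000; the interval is 0.5000 ± 1.0345 = (-0.5345, 1.5345).
The interval (-0.5345, 1.5345) contains 0, so the difference is not significant.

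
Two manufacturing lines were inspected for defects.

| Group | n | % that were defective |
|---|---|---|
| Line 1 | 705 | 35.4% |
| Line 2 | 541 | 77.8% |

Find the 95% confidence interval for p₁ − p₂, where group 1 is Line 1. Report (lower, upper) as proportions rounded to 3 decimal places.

(-0.474, -0.374)

The two standard errors are √(0.3540×0.6460/705) = 0.01801 and √(0.7780×0.2220/541) = 0.01787.
Because the samples are independent, SE_diff = √(0.01801² + 0.01787²) = 0.02537.
Using z* = 1.960 for 95%, ME = 1.960 × 0.02537 = 0.04973.
p̂₁ − p̂₂ = -0.4240; interval -0.4240 ± 0.04973 gives (-0.474, -0.374).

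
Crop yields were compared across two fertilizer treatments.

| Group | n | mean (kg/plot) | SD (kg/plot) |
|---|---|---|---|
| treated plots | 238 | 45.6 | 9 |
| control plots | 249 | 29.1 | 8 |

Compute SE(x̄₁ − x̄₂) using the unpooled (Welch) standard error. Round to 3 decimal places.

Per-group SEs: s₁/√n₁ = 9/√238 = 0.5834, s₂/√n₂ = 8/√249 = 0.5070.
Unpooled SE of the difference: √(0.34035556 + 0.257049) = 0.7729.

0.773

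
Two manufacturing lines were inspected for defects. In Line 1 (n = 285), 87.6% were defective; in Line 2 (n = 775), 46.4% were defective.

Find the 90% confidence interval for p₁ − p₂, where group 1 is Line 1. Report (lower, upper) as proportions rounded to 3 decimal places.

SE₁ = √(p̂₁(1−p̂₁)/n₁) = √(0.8760·0.1240/285) = 0.01952; SE₂ = √(0.4640·0.5360/775) = 0.01791.
Independent samples: SE of the difference = √(SE₁² + SE₂²) = √(0.0003810304 + 0.0003207681) = 0.02649.
z* for 90% confidence is 1.645, so the margin of error is 1.645 × 0.02649 = 0.04358.
Point estimate p̂₁ − p̂₂ = 0.8760 − 0.4640 = 0.4120.
0.4120 ± 0.04358 → (0.368, 0.456).

(0.368, 0.456)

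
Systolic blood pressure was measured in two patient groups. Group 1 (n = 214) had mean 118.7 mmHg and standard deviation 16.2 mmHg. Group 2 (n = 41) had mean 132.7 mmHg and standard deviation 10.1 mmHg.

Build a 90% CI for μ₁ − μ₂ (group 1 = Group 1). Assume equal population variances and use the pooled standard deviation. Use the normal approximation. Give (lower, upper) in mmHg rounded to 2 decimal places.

(-18.32, -9.68)

s_p = √[((n₁−1)s₁² + (n₂−1)s₂²)/(n₁+n₂−2)] = √[(213·16.2² + 40·10.1²)/253] = 15.3973.
SE = 15.3973·√(1/214 + 1/41) = 2.6249.
With z* = 1.645, margin = 1.645 × 2.6249 = 4.3180.
x̄₁ − x̄₂ = 118.7 − 132.7 = -14.0000; interval -14.0000 ± 4.3180 = (-18.32, -9.68).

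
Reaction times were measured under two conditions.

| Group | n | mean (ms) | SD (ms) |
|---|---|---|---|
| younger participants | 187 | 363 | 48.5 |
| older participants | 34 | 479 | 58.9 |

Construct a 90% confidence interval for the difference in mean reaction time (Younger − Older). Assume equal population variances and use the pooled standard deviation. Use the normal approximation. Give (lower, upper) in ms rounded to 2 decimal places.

(-131.40, -100.60)

Pooled variance s_p² = [186·48.5² + 33·58.9²] / (187+34−2) = 2520.5590, so s_p = 50.2052.
SE_diff = s_p·√(1/n₁ + 1/n₂) = 50.2052·√(1/187 + 1/34) = 9.3602.
z* = 1.645; margin = 1.645 × 9.3602 = 15.3975.
Difference = 363 − 479 = -116.0000.
-116.0000 ± 15.3975 → (-131.40, -100.60).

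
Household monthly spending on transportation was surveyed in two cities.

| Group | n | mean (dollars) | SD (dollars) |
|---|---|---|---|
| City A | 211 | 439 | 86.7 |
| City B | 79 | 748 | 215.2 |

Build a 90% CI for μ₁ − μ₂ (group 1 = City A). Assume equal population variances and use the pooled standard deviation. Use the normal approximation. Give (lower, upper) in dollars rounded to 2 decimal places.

s_p = √[((n₁−1)s₁² + (n₂−1)s₂²)/(n₁+n₂−2)] = √[(210·86.7² + 78·215.2²)/288] = 134.2521.
SE = 134.2521·√(1/211 + 1/79) = 17.7078.
With z* = 1.645, margin = 1.645 × 17.7078 = 29.1293.
x̄₁ − x̄₂ = 439 − 748 = -309.0000; interval -309.0000 ± 29.1293 = (-338.13, -279.87).

(-338.13, -279.87)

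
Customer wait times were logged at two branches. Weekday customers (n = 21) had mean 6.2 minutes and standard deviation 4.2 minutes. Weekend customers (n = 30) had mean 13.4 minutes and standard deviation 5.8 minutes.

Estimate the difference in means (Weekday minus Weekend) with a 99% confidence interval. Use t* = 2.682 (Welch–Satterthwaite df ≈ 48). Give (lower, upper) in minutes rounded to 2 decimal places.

Standard errors of each mean: 4.2/√21 = 0.9165 and 5.8/√30 = 1.0589.
SE(x̄₁ − x̄₂) = √(0.9165² + 1.0589²) = 1.4004 for independent samples with unequal variances.
With t* = 2.682, the margin is 2.682 × 1.4004 = 3.7559.
x̄₁ − x̄₂ = 6.2 − 13.4 = -7.2000; the interval is -7.2000 ± 3.7559 = (-10.96, -3.44).

(-10.96, -3.44)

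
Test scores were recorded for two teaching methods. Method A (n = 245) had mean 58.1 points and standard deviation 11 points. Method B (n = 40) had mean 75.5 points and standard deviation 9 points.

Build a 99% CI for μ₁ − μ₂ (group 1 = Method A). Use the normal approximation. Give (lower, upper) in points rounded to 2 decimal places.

SE₁ = s₁/√n₁ = 11/√245 = 0.7028; SE₂ = 9/√40 = 1.4230.
Independent samples, unequal variances: SE_diff = √(SE₁² + SE₂²) = √(0.49392784 + 2.024929) = 1.5871.
z* = 2.576, so margin of error = 2.576 × 1.5871 = 4.0884.
Difference in means = 58.1 − 75.5 = -17.4000.
-17.4000 ± 4.0884 → (-21.49, -13.31).

(-21.49, -13.31)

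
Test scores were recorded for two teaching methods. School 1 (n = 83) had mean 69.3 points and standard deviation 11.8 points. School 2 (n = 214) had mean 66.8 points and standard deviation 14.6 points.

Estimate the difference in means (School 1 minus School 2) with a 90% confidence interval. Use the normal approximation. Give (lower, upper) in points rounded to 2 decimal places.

SE₁ = s₁/√n₁ = 11.8/√83 = 1.2952; SE₂ = 14.6/√214 = 0.9980.
Independent samples, unequal variances: SE_diff = √(SE₁² + SE₂²) = √(1.67754304 + 0.996004) = 1.6351.
z* = 1.645, so margin of error = 1.645 × 1.6351 = 2.6897.
Difference in means = 69.3 − 66.8 = 2.5000.
2.5000 ± 2.6897 → (-0.19, 5.19).

(-0.19, 5.19)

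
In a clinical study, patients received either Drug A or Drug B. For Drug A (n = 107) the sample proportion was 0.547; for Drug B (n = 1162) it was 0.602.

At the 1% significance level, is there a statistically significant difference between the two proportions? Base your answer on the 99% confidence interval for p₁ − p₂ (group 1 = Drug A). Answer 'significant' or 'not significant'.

not significant

Each SE is √(p̂(1−p̂)/n): √(0.5470·0.4530/107) = 0.04812 and √(0.6020·0.3980/1162) = 0.01436.
SE(p̂₁ − p̂₂) = √(SE₁² + SE₂²) = √(0.0023155344 + 0.0002062096) = 0.05022, since the two samples are independent.
At 99% confidence z* = 2.576; margin = 2.576 × 0.05022 = 0.12937.
The difference is 0.5470 − 0.6020 = -0.0550, so the interval is -0.0550 ± 0.12937 = (-0.18437, 0.07437).
The interval (-0.18437, 0.07437) contains 0, so the difference is not significant.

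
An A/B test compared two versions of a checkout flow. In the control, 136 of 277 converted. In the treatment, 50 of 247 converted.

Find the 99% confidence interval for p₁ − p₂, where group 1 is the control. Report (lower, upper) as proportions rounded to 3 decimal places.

(0.187, 0.390)

p̂₁ = 136/277 = 0.4910 and p̂₂ = 50/247 = 0.2024.
SE₁ = √(p̂₁(1−p̂₁)/n₁) = √(0.4910·0.5090/277) = 0.03004; SE₂ = √(0.2024·0.7976/247) = 0.02557.
Independent samples: SE of the difference = √(SE₁² + SE₂²) = √(0.0009024016 + 0.0006538249) = 0.03945.
z* for 99% confidence is 2.576, so the margin of error is 2.576 × 0.03945 = 0.10162.
Point estimate p̂₁ − p̂₂ = 0.4910 − 0.2024 = 0.2886.
0.2886 ± 0.10162 → (0.187, 0.390).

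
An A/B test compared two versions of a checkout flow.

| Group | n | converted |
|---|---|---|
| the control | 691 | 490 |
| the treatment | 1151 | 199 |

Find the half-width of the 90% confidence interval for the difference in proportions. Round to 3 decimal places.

0.034

First, p̂₁ = 490/691 = 0.7091; p̂₂ = 199/1151 = 0.1729.
The two standard errors are √(0.7091×0.2909/691) = 0.01728 and √(0.1729×0.8271/1151) = 0.01115.
Because the samples are independent, SE_diff = √(0.01728² + 0.01115²) = 0.02057.
Using z* = 1.645 for 90%, ME = 1.645 × 0.02057 = 0.03384.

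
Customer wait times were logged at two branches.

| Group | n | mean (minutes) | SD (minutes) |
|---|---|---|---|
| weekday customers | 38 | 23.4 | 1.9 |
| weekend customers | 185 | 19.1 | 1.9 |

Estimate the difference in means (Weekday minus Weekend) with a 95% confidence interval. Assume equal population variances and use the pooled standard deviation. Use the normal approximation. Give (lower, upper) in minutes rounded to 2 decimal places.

Pooled variance s_p² = [37·1.9² + 184·1.9²] / (38+185−2) = 3.6100, so s_p = 1.9000.
SE_diff = s_p·√(1/n₁ + 1/n₂) = 1.9000·√(1/38 + 1/185) = 0.3384.
z* = 1.960; margin = 1.960 × 0.3384 = 0.6633.
Difference = 23.4 − 19.1 = 4.3000.
4.3000 ± 0.6633 → (3.64, 4.96).

(3.64, 4.96)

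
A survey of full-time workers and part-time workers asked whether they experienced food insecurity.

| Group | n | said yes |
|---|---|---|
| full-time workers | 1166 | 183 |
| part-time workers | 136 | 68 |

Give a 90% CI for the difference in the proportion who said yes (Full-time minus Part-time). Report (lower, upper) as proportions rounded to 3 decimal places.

p̂₁ = 183/1166 = 0.1569 and p̂₂ = 68/136 = 0.5000.
SE₁ = √(p̂₁(1−p̂₁)/n₁) = √(0.1569·0.8431/1166) = 0.01065; SE₂ = √(0.5000·0.5000/136) = 0.04287.
Independent samples: SE of the difference = √(SE₁² + SE₂²) = √(0.0001134225 + 0.0018378369) = 0.04417.
z* for 90% confidence is 1.645, so the margin of error is 1.645 × 0.04417 = 0.07266.
Point estimate p̂₁ − p̂₂ = 0.1569 − 0.5000 = -0.3431.
-0.3431 ± 0.07266 → (-0.416, -0.270).

(-0.416, -0.270)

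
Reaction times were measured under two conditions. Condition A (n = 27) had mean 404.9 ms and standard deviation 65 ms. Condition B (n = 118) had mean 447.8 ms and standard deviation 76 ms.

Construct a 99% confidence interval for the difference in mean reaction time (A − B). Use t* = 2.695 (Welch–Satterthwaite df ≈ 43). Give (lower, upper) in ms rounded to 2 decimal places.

(-81.53, -4.27)

Per-group SEs: s₁/√n₁ = 65/√27 = 12.5093, s₂/√n₂ = 76/√118 = 6.9964.
Unpooled SE of the difference: √(156.48258649 + 48.94961296) = 14.3329.
Margin of error = t* · SE = 2.695 × 14.3329 = 38.6272.
x̄₁ − x̄₂ = 404.9 − 447.8 = -42.9000.
CI: -42.9000 ± 38.6272 = (-81.53, -4.27).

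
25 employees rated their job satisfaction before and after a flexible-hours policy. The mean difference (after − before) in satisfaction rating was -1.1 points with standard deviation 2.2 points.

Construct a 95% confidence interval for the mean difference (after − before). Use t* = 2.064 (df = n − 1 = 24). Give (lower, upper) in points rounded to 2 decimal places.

Paired design: SE = s_d/√n = 2.2/√25 = 0.4400.
t* = 2.064; margin of error = 2.064 × 0.4400 = 0.9082.
-1.1 ± 0.9082 → (-2.01, -0.19).

(-2.01, -0.19)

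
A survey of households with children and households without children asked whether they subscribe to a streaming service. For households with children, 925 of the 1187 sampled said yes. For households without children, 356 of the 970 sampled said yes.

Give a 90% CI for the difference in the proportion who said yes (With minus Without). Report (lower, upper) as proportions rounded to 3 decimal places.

First, p̂₁ = 925/1187 = 0.7793; p̂₂ = 356/970 = 0.3670.
The two standard errors are √(0.7793×0.2207/1187) = 0.01204 and √(0.3670×0.6330/970) = 0.01548.
Because the samples are independent, SE_diff = √(0.01204² + 0.01548²) = 0.01961.
Using z* = 1.645 for 90%, ME = 1.645 × 0.01961 = 0.03226.
p̂₁ − p̂₂ = 0.4123; interval 0.4123 ± 0.03226 gives (0.380, 0.445).

(0.380, 0.445)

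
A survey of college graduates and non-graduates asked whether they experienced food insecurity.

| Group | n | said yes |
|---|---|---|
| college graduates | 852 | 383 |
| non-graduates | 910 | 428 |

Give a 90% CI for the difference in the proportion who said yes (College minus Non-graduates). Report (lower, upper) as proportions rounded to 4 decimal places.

(-0.0599, 0.0183)

p̂₁ = 383/852 = 0.4495 and p̂₂ = 428/910 = 0.4703.
SE₁ = √(p̂₁(1−p̂₁)/n₁) = √(0.4495·0.5505/852) = 0.01704; SE₂ = √(0.4703·0.5297/910) = 0.01655.
Independent samples: SE of the difference = √(SE₁² + SE₂²) = √(0.0002903616 + 0.0002739025) = 0.02375.
z* for 90% confidence is 1.645, so the margin of error is 1.645 × 0.02375 = 0.03907.
Point estimate p̂₁ − p̂₂ = 0.4495 − 0.4703 = -0.0208.
-0.0208 ± 0.03907 → (-0.0599, 0.0183).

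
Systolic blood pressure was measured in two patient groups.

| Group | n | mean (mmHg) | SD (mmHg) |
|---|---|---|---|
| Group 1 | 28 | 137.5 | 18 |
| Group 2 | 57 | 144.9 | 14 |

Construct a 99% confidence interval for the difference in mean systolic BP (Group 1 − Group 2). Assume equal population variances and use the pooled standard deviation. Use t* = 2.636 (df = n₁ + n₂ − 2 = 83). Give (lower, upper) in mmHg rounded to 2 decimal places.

(-16.78, 1.98)

Pooled variance s_p² = [27·18² + 56·14²] / (28+57−2) = 237.6386, so s_p = 15.4155.
SE_diff = s_p·√(1/n₁ + 1/n₂) = 15.4155·√(1/28 + 1/57) = 3.5575.
t* = 2.636; margin = 2.636 × 3.5575 = 9.3776.
Difference = 137.5 − 144.9 = -7.4000.
-7.4000 ± 9.3776 → (-16.78, 1.98).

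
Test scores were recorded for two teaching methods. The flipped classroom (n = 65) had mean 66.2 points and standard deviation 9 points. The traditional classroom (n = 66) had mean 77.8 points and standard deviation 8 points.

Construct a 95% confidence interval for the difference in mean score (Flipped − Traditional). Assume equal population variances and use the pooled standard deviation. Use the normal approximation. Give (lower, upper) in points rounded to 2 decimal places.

(-14.51, -8.69)

Pooled variance s_p² = [64·9² + 65·8²] / (65+66−2) = 72.4341, so s_p = 8.5108.
SE_diff = s_p·√(1/n₁ + 1/n₂) = 8.5108·√(1/65 + 1/66) = 1.4872.
z* = 1.960; margin = 1.960 × 1.4872 = 2.9149.
Difference = 66.2 − 77.8 = -11.6000.
-11.6000 ± 2.9149 → (-14.51, -8.69).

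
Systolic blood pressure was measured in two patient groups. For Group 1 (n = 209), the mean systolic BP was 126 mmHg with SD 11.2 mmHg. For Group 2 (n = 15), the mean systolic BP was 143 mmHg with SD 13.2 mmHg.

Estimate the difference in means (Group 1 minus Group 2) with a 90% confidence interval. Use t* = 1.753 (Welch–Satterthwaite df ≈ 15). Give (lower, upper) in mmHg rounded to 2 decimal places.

SE₁ = s₁/√n₁ = 11.2/√209 = 0.7747; SE₂ = 13.2/√15 = 3.4082.
Independent samples, unequal variances: SE_diff = √(SE₁² + SE₂²) = √(0.60016009 + 11.61582724) = 3.4951.
t* = 1.753, so margin of error = 1.753 × 3.4951 = 6.1269.
Difference in means = 126 − 143 = -17.0000.
-17.0000 ± 6.1269 → (-23.13, -10.87).

(-23.13, -10.87)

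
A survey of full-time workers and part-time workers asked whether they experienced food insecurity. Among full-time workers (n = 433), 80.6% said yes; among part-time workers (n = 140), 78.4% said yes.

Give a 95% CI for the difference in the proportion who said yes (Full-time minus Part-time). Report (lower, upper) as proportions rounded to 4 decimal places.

Each SE is √(p̂(1−p̂)/n): √(0.8060·0.1940/433) = 0.01900 and √(0.7840·0.2160/140) = 0.03478.
SE(p̂₁ − p̂₂) = √(SE₁² + SE₂²) = √(0.000361 + 0.0012096484) = 0.03963, since the two samples are independent.
At 95% confidence z* = 1.960; margin = 1.960 × 0.03963 = 0.07767.
The difference is 0.8060 − 0.7840 = 0.0220, so the interval is 0.0220 ± 0.07767 = (-0.0557, 0.0997).

(-0.0557, 0.0997)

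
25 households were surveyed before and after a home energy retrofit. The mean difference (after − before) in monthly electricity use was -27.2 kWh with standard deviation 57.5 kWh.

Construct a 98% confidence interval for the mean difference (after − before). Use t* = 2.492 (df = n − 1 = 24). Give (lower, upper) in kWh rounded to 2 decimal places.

Paired design: SE = s_d/√n = 57.5/√25 = 11.5000.
t* = 2.492; margin of error = 2.492 × 11.5000 = 28.6580.
-27.2 ± 28.6580 → (-55.86, 1.46).

(-55.86, 1.46)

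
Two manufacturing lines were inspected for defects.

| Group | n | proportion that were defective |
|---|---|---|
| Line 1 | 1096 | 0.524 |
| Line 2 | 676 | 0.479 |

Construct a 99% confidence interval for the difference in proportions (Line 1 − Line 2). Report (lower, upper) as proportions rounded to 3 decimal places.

Each SE is √(p̂(1−p̂)/n): √(0.5240·0.4760/1096) = 0.01509 and √(0.4790·0.5210/676) = 0.01921.
SE(p̂₁ − p̂₂) = √(SE₁² + SE₂²) = √(0.0002277081 + 0.0003690241) = 0.02443, since the two samples are independent.
At 99% confidence z* = 2.576; margin = 2.576 × 0.02443 = 0.06293.
The difference is 0.5240 − 0.4790 = 0.0450, so the interval is 0.0450 ± 0.06293 = (-0.018, 0.108).

(-0.018, 0.108)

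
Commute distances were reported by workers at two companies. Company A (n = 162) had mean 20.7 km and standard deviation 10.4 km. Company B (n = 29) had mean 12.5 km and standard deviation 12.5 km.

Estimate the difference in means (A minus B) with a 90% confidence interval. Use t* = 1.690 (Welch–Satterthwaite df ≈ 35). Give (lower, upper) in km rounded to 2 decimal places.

(4.04, 12.36)

Standard errors of each mean: 10.4/√162 = 0.8171 and 12.5/√29 = 2.3212.
SE(x̄₁ − x̄₂) = √(0.8171² + 2.3212²) = 2.4608 for independent samples with unequal variances.
With t* = 1.690, the margin is 1.690 × 2.4608 = 4.1588.
x̄₁ − x̄₂ = 20.7 − 12.5 = 8.2000; the interval is 8.2000 ± 4.1588 = (4.04, 12.36).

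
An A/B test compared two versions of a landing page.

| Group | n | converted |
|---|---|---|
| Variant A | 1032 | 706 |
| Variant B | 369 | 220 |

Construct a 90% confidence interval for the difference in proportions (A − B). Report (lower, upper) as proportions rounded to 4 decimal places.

First, p̂₁ = 706/1032 = 0.6841; p̂₂ = 220/369 = 0.5962.
The two standard errors are √(0.6841×0.3159/1032) = 0.01447 and √(0.5962×0.4038/369) = 0.02554.
Because the samples are independent, SE_diff = √(0.01447² + 0.02554²) = 0.02935.
Using z* = 1.645 for 90%, ME = 1.645 × 0.02935 = 0.04828.
p̂₁ − p̂₂ = 0.0879; interval 0.0879 ± 0.04828 gives (0.0396, 0.1362).

(0.0396, 0.1362)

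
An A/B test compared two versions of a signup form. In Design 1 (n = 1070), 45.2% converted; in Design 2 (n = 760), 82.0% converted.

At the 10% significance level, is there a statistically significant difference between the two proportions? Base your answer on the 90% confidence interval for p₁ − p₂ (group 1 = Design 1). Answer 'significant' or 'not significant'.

significant

Each SE is √(p̂(1−p̂)/n): √(0.4520·0.5480/1070) = 0.01521 and √(0.8200·0.1800/760) = 0.01394.
SE(p̂₁ − p̂₂) = √(SE₁² + SE₂²) = √(0.0002313441 + 0.0001943236) = 0.02063, since the two samples are independent.
At 90% confidence z* = 1.645; margin = 1.645 × 0.02063 = 0.03394.
The difference is 0.4520 − 0.8200 = -0.3680, so the interval is -0.3680 ± 0.03394 = (-0.40194, -0.33406).
The interval (-0.40194, -0.33406) does not contain 0, so the difference is significant.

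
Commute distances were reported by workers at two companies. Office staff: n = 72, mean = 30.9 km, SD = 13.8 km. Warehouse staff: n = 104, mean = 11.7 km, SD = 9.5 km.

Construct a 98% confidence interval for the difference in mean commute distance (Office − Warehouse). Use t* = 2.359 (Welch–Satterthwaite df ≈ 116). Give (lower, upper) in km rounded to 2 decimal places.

SE₁ = s₁/√n₁ = 13.8/√72 = 1.6263; SE₂ = 9.5/√104 = 0.9316.
Independent samples, unequal variances: SE_diff = √(SE₁² + SE₂²) = √(2.64485169 + 0.86787856) = 1.8742.
t* = 2.359, so margin of error = 2.359 × 1.8742 = 4.4212.
Difference in means = 30.9 − 11.7 = 19.2000.
19.2000 ± 4.4212 → (14.78, 23.62).

(14.78, 23.62)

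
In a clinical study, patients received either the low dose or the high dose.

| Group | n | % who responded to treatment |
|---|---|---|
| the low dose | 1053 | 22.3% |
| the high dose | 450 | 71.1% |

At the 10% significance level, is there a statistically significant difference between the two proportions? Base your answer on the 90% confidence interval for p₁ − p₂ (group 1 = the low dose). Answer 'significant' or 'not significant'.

Each SE is √(p̂(1−p̂)/n): √(0.2230·0.7770/1053) = 0.01283 and √(0.7110·0.2890/450) = 0.02137.
SE(p̂₁ − p̂₂) = √(SE₁² + SE₂²) = √(0.0001646089 + 0.0004566769) = 0.02493, since the two samples are independent.
At 90% confidence z* = 1.645; margin = 1.645 × 0.02493 = 0.04101.
The difference is 0.2230 − 0.7110 = -0.4880, so the interval is -0.4880 ± 0.04101 = (-0.52901, -0.44699).
The interval (-0.52901, -0.44699) does not contain 0, so the difference is significant.

significant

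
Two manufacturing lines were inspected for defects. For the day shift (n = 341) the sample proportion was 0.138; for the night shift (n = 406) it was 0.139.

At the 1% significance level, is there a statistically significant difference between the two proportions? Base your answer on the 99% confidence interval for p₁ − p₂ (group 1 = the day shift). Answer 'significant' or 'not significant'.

Each SE is √(p̂(1−p̂)/n): √(0.1380·0.8620/341) = 0.01868 and √(0.1390·0.8610/406) = 0.01717.
SE(p̂₁ − p̂₂) = √(SE₁² + SE₂²) = √(0.0003489424 + 0.0002948089) = 0.02537, since the two samples are independent.
At 99% confidence z* = 2.576; margin = 2.576 × 0.02537 = 0.06535.
The difference is 0.1380 − 0.1390 = -0.0010, so the interval is -0.0010 ± 0.06535 = (-0.06635, 0.06435).
The interval (-0.06635, 0.06435) contains 0, so the difference is not significant.

not significant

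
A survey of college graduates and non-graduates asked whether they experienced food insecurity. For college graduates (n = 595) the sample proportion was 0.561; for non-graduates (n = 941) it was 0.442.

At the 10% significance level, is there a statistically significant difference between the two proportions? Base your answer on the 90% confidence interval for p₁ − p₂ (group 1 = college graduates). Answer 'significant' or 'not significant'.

SE₁ = √(p̂₁(1−p̂₁)/n₁) = √(0.5610·0.4390/595) = 0.02034; SE₂ = √(0.4420·0.5580/941) = 0.01619.
Independent samples: SE of the difference = √(SE₁² + SE₂²) = √(0.0004137156 + 0.0002621161) = 0.02600.
z* for 90% confidence is 1.645, so the margin of error is 1.645 × 0.02600 = 0.04277.
Point estimate p̂₁ − p̂₂ = 0.5610 − 0.4420 = 0.1190.
0.1190 ± 0.04277 → (0.07623, 0.16177).
The interval (0.07623, 0.16177) does not contain 0, so the difference is significant.

significant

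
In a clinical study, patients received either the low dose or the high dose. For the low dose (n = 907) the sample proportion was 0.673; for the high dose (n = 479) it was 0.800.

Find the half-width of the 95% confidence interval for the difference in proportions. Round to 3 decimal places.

SE₁ = √(p̂₁(1−p̂₁)/n₁) = √(0.6730·0.3270/907) = 0.01558; SE₂ = √(0.8000·0.2000/479) = 0.01828.
Independent samples: SE of the difference = √(SE₁² + SE₂²) = √(0.0002427364 + 0.0003341584) = 0.02402.
z* for 95% confidence is 1.960, so the margin of error is 1.960 × 0.02402 = 0.04708.

0.047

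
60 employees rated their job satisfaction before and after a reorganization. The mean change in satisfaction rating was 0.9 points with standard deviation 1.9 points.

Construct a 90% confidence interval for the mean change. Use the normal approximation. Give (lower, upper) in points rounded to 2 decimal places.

(0.50, 1.30)

This is a matched-pairs design, so SE = s_d/√n = 1.9/√60 = 0.2453.
Margin = 1.645 × 0.2453 = 0.4035; the interval is 0.9 ± 0.4035 = (0.50, 1.30).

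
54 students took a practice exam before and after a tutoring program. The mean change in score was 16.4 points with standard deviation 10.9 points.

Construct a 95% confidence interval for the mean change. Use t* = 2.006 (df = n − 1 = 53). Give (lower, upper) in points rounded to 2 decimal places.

(13.42, 19.38)

Paired design: SE = s_d/√n = 10.9/√54 = 1.4833.
t* = 2.006; margin of error = 2.006 × 1.4833 = 2.9755.
16.4 ± 2.9755 → (13.42, 19.38).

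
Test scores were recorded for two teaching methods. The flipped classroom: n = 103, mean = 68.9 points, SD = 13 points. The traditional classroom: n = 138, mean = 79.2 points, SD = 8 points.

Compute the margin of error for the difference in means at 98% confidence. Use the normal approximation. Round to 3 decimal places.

Per-group SEs: s₁/√n₁ = 13/√103 = 1.2809, s₂/√n₂ = 8/√138 = 0.6810.
Unpooled SE of the difference: √(1.64070481 + 0.463761) = 1.4507.
Margin of error = z* · SE = 2.326 × 1.4507 = 3.3743.

3.374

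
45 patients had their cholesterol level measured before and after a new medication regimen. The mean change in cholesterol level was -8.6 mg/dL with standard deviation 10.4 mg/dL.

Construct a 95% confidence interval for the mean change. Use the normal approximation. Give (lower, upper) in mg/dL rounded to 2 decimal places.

Paired design: SE = s_d/√n = 10.4/√45 = 1.5503.
z* = 1.960; margin of error = 1.960 × 1.5503 = 3.0386.
-8.6 ± 3.0386 → (-11.64, -5.56).

(-11.64, -5.56)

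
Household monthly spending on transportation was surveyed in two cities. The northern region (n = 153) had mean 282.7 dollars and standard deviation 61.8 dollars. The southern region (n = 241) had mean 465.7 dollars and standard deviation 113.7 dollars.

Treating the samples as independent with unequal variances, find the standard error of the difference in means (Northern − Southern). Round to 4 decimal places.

SE₁ = s₁/√n₁ = 61.8/√153 = 4.9962; SE₂ = 113.7/√241 = 7.3241.
Independent samples, unequal variances: SE_diff = √(SE₁² + SE₂²) = √(24.96201444 + 53.64244081) = 8.8659.

8.8659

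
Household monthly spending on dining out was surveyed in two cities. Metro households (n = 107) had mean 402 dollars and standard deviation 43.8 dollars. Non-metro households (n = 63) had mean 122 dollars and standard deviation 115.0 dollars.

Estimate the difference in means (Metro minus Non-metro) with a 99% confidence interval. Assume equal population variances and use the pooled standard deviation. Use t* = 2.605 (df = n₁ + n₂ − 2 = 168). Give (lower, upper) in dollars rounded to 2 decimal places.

(247.71, 312.29)

Pooled variance s_p² = [106·43.8² + 62·115.0²] / (107+63−2) = 6091.0990, so s_p = 78.0455.
SE_diff = s_p·√(1/n₁ + 1/n₂) = 78.0455·√(1/107 + 1/63) = 12.3940.
t* = 2.605; margin = 2.605 × 12.3940 = 32.2864.
Difference = 402 − 122 = 280.0000.
280.0000 ± 32.2864 → (247.71, 312.29).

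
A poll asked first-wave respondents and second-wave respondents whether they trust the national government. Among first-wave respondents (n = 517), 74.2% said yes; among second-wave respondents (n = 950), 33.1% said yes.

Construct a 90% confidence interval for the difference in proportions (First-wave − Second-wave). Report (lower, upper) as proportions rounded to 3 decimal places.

(0.371, 0.451)

SE₁ = √(p̂₁(1−p̂₁)/n₁) = √(0.7420·0.2580/517) = 0.01924; SE₂ = √(0.3310·0.6690/950) = 0.01527.
Independent samples: SE of the difference = √(SE₁² + SE₂²) = √(0.0003701776 + 0.0002331729) = 0.02456.
z* for 90% confidence is 1.645, so the margin of error is 1.645 × 0.02456 = 0.04040.
Point estimate p̂₁ − p̂₂ = 0.7420 − 0.3310 = 0.4110.
0.4110 ± 0.04040 → (0.371, 0.451).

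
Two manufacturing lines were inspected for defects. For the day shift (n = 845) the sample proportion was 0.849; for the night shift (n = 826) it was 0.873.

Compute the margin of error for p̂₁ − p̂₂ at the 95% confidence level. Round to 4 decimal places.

SE₁ = √(p̂₁(1−p̂₁)/n₁) = √(0.8490·0.1510/845) = 0.01232; SE₂ = √(0.8730·0.1270/826) = 0.01159.
Independent samples: SE of the difference = √(SE₁² + SE₂²) = √(0.0001517824 + 0.0001343281) = 0.01691.
z* for 95% confidence is 1.960, so the margin of error is 1.960 × 0.01691 = 0.03314.

0.0331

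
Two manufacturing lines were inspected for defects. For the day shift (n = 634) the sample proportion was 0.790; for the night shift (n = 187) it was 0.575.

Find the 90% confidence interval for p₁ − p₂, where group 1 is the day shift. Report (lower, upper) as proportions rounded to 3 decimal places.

(0.150, 0.280)

Each SE is √(p̂(1−p̂)/n): √(0.7900·0.2100/634) = 0.01618 and √(0.5750·0.4250/187) = 0.03615.
SE(p̂₁ − p̂₂) = √(SE₁² + SE₂²) = √(0.0002617924 + 0.0013068225) = 0.03961, since the two samples are independent.
At 90% confidence z* = 1.645; margin = 1.645 × 0.03961 = 0.06516.
The difference is 0.7900 − 0.5750 = 0.2150, so the interval is 0.2150 ± 0.06516 = (0.150, 0.280).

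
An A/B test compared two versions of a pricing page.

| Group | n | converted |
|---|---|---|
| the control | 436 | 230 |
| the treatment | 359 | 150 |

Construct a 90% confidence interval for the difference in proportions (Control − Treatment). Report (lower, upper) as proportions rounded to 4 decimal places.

(0.0516, 0.1678)

p̂₁ = 230/436 = 0.5275 and p̂₂ = 150/359 = 0.4178.
SE₁ = √(p̂₁(1−p̂₁)/n₁) = √(0.5275·0.4725/436) = 0.02391; SE₂ = √(0.4178·0.5822/359) = 0.02603.
Independent samples: SE of the difference = √(SE₁² + SE₂²) = √(0.0005716881 + 0.0006775609) = 0.03534.
z* for 90% confidence is 1.645, so the margin of error is 1.645 × 0.03534 = 0.05813.
Point estimate p̂₁ − p̂₂ = 0.5275 − 0.4178 = 0.1097.
0.1097 ± 0.05813 → (0.0516, 0.1678).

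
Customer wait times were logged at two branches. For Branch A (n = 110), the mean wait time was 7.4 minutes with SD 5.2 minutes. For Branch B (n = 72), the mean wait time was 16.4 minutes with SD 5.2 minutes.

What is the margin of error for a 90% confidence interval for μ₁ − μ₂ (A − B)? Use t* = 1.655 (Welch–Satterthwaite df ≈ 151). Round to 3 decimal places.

Standard errors of each mean: 5.2/√110 = 0.4958 and 5.2/√72 = 0.6128.
SE(x̄₁ − x̄₂) = √(0.4958² + 0.6128²) = 0.7883 for independent samples with unequal variances.
With t* = 1.655, the margin is 1.655 × 0.7883 = 1.3046.

1.305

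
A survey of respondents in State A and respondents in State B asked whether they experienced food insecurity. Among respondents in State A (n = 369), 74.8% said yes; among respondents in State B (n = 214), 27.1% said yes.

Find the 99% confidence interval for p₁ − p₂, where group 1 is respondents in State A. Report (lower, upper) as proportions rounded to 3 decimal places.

(0.379, 0.575)

SE₁ = √(p̂₁(1−p̂₁)/n₁) = √(0.7480·0.2520/369) = 0.02260; SE₂ = √(0.2710·0.7290/214) = 0.03038.
Independent samples: SE of the difference = √(SE₁² + SE₂²) = √(0.00051076 + 0.0009229444) = 0.03786.
z* for 99% confidence is 2.576, so the margin of error is 2.576 × 0.03786 = 0.09753.
Point estimate p̂₁ − p̂₂ = 0.7480 − 0.2710 = 0.4770.
0.4770 ± 0.09753 → (0.379, 0.575).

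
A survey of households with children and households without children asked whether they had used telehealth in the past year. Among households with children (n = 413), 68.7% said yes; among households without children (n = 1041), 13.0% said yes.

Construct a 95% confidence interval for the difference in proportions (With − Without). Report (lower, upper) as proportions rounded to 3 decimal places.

(0.508, 0.606)

The two standard errors are √(0.6870×0.3130/413) = 0.02282 and √(0.1300×0.8700/1041) = 0.01042.
Because the samples are independent, SE_diff = √(0.02282² + 0.01042²) = 0.02509.
Using z* = 1.960 for 95%, ME = 1.960 × 0.02509 = 0.04918.
p̂₁ − p̂₂ = 0.5570; interval 0.5570 ± 0.04918 gives (0.508, 0.606).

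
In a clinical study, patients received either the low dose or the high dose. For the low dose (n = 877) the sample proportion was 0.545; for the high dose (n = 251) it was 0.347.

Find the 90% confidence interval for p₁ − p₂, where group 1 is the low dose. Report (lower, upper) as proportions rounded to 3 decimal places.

(0.141, 0.255)

Each SE is √(p̂(1−p̂)/n): √(0.5450·0.4550/877) = 0.01682 and √(0.3470·0.6530/251) = 0.03005.
SE(p̂₁ − p̂₂) = √(SE₁² + SE₂²) = √(0.0002829124 + 0.0009030025) = 0.03444, since the two samples are independent.
At 90% confidence z* = 1.645; margin = 1.645 × 0.03444 = 0.05665.
The difference is 0.5450 − 0.3470 = 0.1980, so the interval is 0.1980 ± 0.05665 = (0.141, 0.255).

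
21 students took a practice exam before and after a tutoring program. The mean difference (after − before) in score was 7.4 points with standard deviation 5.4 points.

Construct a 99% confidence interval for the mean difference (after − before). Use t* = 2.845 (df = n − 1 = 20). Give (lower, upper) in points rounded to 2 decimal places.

(4.05, 10.75)

Paired design: SE = s_d/√n = 5.4/√21 = 1.1784.
t* = 2.845; margin of error = 2.845 × 1.1784 = 3.3525.
7.4 ± 3.3525 → (4.05, 10.75).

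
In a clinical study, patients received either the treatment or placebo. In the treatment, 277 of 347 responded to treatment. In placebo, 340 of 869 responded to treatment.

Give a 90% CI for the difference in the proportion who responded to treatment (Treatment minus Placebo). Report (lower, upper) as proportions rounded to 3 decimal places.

(0.362, 0.452)

Sample proportions: 277/347 = 0.7983, 340/869 = 0.3913.
Each SE is √(p̂(1−p̂)/n): √(0.7983·0.2017/347) = 0.02154 and √(0.3913·0.6087/869) = 0.01656.
SE(p̂₁ − p̂₂) = √(SE₁² + SE₂²) = √(0.0004639716 + 0.0002742336) = 0.02717, since the two samples are independent.
At 90% confidence z* = 1.645; margin = 1.645 × 0.02717 = 0.04469.
The difference is 0.7983 − 0.3913 = 0.4070, so the interval is 0.4070 ± 0.04469 = (0.362, 0.452).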